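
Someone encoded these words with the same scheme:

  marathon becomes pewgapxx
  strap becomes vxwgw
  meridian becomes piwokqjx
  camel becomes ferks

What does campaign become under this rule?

In marathon: m→p is +3, a→e is +4, r→w is +5, a→g is +6 — the shift increases by 1 each position. The shift increases by 1 at each position, starting from +3: 3, 4, 5, ….
On campaign: c+3=f, a+4=e, m+5=r, p+6=v, a+7=h, i+8=q, g+9=p, n+10=x.

fervhqpx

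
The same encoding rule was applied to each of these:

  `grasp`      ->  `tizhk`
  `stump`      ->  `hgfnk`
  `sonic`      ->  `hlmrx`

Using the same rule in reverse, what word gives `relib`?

ivory

Each pair mirrors across the alphabet (g↔t, r↔i, a↔z): positions sum to 25. Letters are reflected about the middle of the alphabet (position → 25−position): Atbash.
Reversing it on relib: r↔i, e↔v, l↔o, i↔r, b↔y.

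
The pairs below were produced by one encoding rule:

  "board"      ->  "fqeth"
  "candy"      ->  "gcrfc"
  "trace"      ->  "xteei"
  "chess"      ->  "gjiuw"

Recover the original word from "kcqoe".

gamma

The shifts repeat in a cycle of length 2: positions 0,1,… shift by +4, +2, then the pattern repeats.
Undoing it on kcqoe: k−4=g, c−2=a, q−4=m, o−2=m, e−4=a.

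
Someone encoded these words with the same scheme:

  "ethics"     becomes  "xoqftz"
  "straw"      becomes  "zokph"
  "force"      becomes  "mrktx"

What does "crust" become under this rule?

tkdzo

This is an affine cipher: with a=0,…,z=25, each position x becomes (15x+15) mod 26.
Applying it to crust: c(2)→15·2+15≡19=t; r(17)→15·17+15≡10=k; u(20)→15·20+15≡3=d; s(18)→15·18+15≡25=z; t(19)→15·19+15≡14=o (all mod 26).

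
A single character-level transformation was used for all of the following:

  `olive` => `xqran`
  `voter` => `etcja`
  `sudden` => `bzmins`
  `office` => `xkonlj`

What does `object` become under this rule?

The shifts repeat in a cycle of length 2: positions 0,1,… shift by +9, +5, then the pattern repeats.
On object: o+9=x, b+5=g, j+9=s, e+5=j, c+9=l, t+5=y.

xgsjly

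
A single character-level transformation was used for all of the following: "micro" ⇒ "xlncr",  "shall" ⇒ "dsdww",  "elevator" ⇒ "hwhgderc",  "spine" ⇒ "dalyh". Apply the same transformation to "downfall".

The shift depends on letter class: consonant m→x is +11, but vowel i→l is +3. Vowels shift forward by 3 and consonants shift forward by 11.
Applying it to downfall: d(cons)+11=o, o(vowel)+3=r, w(cons)+11=h, n(cons)+11=y, f(cons)+11=q, a(vowel)+3=d, l(cons)+11=w, l(cons)+11=w.

orhyqdww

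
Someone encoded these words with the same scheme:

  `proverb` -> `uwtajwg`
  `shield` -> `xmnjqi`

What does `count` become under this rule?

Compare letters: p→u is +5, r→w is +5, o→t is +5 — a constant shift. Each letter is shifted forward by 5 in the alphabet (a Caesar shift of +5).
On count: c+5=h, o+5=t, u+5=z, n+5=s, t+5=y.

htzsy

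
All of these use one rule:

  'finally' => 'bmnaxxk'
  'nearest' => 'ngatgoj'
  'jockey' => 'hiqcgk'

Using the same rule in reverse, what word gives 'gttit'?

This is an affine cipher: with a=0,…,z=25, each position x becomes (21x+0) mod 26.
Decoding gttit: g(6)→5·(6−0)≡4=e; t(19)→5·(19−0)≡17=r; t(19)→5·(19−0)≡17=r; i(8)→5·(8−0)≡14=o; t(19)→5·(19−0)≡17=r (all mod 26).

error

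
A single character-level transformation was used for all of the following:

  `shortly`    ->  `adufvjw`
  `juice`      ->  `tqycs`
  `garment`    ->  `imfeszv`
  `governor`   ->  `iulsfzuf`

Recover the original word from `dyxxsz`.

hidden

s(18)→a(0) and h(7)→d(3) fit y≡21x+12 (mod 26); the inverse of 21 mod 26 is 5. Treating letters as 0–25, the rule is x ↦ 21x + 12 (mod 26).
Decoding dyxxsz: d(3)→5·(3−12)≡7=h; y(24)→5·(24−12)≡8=i; x(23)→5·(23−12)≡3=d; x(23)→5·(23−12)≡3=d; s(18)→5·(18−12)≡4=e; z(25)→5·(25−12)≡13=n (all mod 26).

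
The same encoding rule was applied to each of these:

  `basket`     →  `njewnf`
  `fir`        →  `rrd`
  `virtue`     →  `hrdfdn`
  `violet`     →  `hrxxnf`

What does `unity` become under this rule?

dzrfk

Two shifts are in play — +9 for a/e/i/o/u, +12 for every other letter.
For unity: u(vowel)+9=d, n(cons)+12=z, i(vowel)+9=r, t(cons)+12=f, y(cons)+12=k.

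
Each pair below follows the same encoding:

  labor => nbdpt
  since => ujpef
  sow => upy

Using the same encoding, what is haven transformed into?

Two shifts are in play — +1 for a/e/i/o/u, +2 for every other letter.
Applying it to haven: h(cons)+2=j, a(vowel)+1=b, v(cons)+2=x, e(vowel)+1=f, n(cons)+2=p.

jbxfp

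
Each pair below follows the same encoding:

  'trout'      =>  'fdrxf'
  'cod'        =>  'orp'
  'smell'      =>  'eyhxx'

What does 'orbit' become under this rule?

rdnlf

The rule splits by letter class: vowels +3, consonants +12.
Applying it to orbit: o(vowel)+3=r, r(cons)+12=d, b(cons)+12=n, i(vowel)+3=l, t(cons)+12=f.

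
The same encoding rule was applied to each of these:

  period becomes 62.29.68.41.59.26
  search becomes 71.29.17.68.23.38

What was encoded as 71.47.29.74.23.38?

With a=1..z=26, the number is 3·pos + 14.
Undoing it on 71.47.29.74.23.38: 71→(71−14)÷3=19=s, 47→(47−14)÷3=11=k, 29→(29−14)÷3=5=e, 74→(74−14)÷3=20=t, 23→(23−14)÷3=3=c, 38→(38−14)÷3=8=h.

sketch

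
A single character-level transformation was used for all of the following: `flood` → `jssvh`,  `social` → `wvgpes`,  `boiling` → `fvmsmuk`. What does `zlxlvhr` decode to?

veteran

A repeating key of period 2 is used — shifts +4, +7 over and over.
Decoding zlxlvhr: z−4=v, l−7=e, x−4=t, l−7=e, v−4=r, h−7=a, r−4=n.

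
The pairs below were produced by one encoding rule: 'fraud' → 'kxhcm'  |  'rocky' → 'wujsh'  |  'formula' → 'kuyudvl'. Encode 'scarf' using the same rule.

In fraud: f→k is +5, r→x is +6, a→h is +7, u→c is +8 — the shift increases by 1 each position. Each letter shifts forward by (position + 5), i.e. 5, 6, 7, … — the shift grows by one for each successive letter.
Applying it to scarf: s+5=x, c+6=i, a+7=h, r+8=z, f+9=o.

xihzo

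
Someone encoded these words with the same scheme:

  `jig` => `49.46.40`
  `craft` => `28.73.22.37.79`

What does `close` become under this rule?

j(#10)→49 and i(#9)→46: differences scale by 3, so n = 3·pos + 19. Each letter becomes 3×(its alphabet position, a=1..z=26) + 19.
On close: c=3→28, l=12→55, o=15→64, s=19→76, e=5→34.

28.55.64.76.34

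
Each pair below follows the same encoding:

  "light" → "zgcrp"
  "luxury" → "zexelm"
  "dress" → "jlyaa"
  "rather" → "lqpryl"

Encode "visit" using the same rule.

tgagp

l(11)→z(25) and i(8)→g(6) fit y≡15x+16 (mod 26); the inverse of 15 mod 26 is 7. This is an affine cipher: with a=0,…,z=25, each position x becomes (15x+16) mod 26.
Applying it to visit: v(21)→15·21+16≡19=t; i(8)→15·8+16≡6=g; s(18)→15·18+16≡0=a; i(8)→15·8+16≡6=g; t(19)→15·19+16≡15=p (all mod 26).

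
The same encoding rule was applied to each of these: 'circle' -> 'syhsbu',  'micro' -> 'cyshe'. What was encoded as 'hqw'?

rag

This is a Caesar cipher with shift 16.
Undoing it on hqw: h−16=r, q−16=a, w−16=g.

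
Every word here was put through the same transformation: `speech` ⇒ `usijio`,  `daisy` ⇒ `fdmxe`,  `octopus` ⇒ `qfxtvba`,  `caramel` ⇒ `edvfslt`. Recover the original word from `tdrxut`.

ransom

In speech: s→u is +2, p→s is +3, e→i is +4, e→j is +5 — the shift increases by 1 each position. Each letter shifts forward by (position + 2), i.e. 2, 3, 4, … — the shift grows by one for each successive letter.
Reversing it on tdrxut: t−2=r, d−3=a, r−4=n, x−5=s, u−6=o, t−7=m.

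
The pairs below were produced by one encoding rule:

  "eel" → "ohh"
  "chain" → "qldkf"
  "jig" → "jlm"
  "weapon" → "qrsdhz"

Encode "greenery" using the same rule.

The word is reversed, then every letter is shifted forward by 3.
For greenery: reverse → yreneerg; then shift: y+3=b, r+3=u, e+3=h, n+3=q, e+3=h, e+3=h, r+3=u, g+3=j.

buhqhhuj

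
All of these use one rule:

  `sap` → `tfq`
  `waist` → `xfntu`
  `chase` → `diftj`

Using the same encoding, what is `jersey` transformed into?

The shift depends on letter class: consonant s→t is +1, but vowel a→f is +5. Two shifts are in play — +5 for a/e/i/o/u, +1 for every other letter.
Applying it to jersey: j(cons)+1=k, e(vowel)+5=j, r(cons)+1=s, s(cons)+1=t, e(vowel)+5=j, y(cons)+1=z.

kjstjz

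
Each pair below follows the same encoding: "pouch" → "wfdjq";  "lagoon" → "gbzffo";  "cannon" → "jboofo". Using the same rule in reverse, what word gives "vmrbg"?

p(15)→w(22) and o(14)→f(5) fit y≡17x+1 (mod 26); the inverse of 17 mod 26 is 23. Each letter's alphabet position (a=0..z=25) is mapped through 17·x+1 mod 26 — an affine cipher.
Reversing it on vmrbg: v(21)→23·(21−1)≡18=s; m(12)→23·(12−1)≡19=t; r(17)→23·(17−1)≡4=e; b(1)→23·(1−1)≡0=a; g(6)→23·(6−1)≡11=l (all mod 26).

steal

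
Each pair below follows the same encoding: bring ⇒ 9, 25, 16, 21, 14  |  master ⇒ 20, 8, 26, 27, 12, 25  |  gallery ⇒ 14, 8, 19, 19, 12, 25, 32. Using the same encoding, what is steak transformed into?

26, 27, 12, 8, 18

b is letter #2 and maps to 9: an offset of 7. Letters become their 1-based position plus 7 (so a→8, b→9, …).
For steak: s=19→26, t=20→27, e=5→12, a=1→8, k=11→18.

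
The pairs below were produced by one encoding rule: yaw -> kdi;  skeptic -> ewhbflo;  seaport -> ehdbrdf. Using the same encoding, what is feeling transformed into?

The shift depends on letter class: consonant y→k is +12, but vowel a→d is +3. Vowels shift forward by 3 and consonants shift forward by 12.
On feeling: f(cons)+12=r, e(vowel)+3=h, e(vowel)+3=h, l(cons)+12=x, i(vowel)+3=l, n(cons)+12=z, g(cons)+12=s.

rhhxlzs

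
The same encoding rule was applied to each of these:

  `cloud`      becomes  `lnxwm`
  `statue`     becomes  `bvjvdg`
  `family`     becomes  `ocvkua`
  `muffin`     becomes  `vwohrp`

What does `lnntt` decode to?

A repeating key of period 2 is used — shifts +9, +2 over and over.
Decoding lnntt: l−9=c, n−2=l, n−9=e, t−2=r, t−9=k.

clerk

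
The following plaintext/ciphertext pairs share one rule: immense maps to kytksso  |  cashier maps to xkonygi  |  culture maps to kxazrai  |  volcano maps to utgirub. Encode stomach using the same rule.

nigsuzy

The output letters match the input read backwards, each shifted +6: immense reversed is esnemmi. Two steps: reverse the string, then apply a Caesar shift of +6.
For stomach: reverse → hcamots; then shift: h+6=n, c+6=i, a+6=g, m+6=s, o+6=u, t+6=z, s+6=y.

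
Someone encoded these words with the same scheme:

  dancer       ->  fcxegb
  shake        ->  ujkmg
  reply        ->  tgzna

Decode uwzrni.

supply

Shifts by position in dancer: pos 0: d→f (+2), pos 1: a→c (+2), pos 2: n→x (+10), pos 3: c→e (+2), pos 4: e→g (+2), pos 5: r→b (+10) — repeating every 3. It's a Vigenère-style cipher with numeric key [2,2,10]: position i shifts by key[i mod 3].
Undoing it on uwzrni: u−2=s, w−2=u, z−10=p, r−2=p, n−2=l, i−10=y.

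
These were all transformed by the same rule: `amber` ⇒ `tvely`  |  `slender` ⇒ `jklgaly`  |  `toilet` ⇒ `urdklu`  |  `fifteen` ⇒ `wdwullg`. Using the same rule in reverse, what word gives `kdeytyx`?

a(0)→t(19) and m(12)→v(21) fit y≡11x+19 (mod 26); the inverse of 11 mod 26 is 19. This is an affine cipher: with a=0,…,z=25, each position x becomes (11x+19) mod 26.
Undoing it on kdeytyx: k(10)→19·(10−19)≡11=l; d(3)→19·(3−19)≡8=i; e(4)→19·(4−19)≡1=b; y(24)→19·(24−19)≡17=r; t(19)→19·(19−19)≡0=a; y(24)→19·(24−19)≡17=r; x(23)→19·(23−19)≡24=y (all mod 26).

library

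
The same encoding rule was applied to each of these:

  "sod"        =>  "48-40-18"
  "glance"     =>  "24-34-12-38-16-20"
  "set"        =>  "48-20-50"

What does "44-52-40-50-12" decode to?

s(#19)→48 and o(#15)→40: differences scale by 2, so n = 2·pos + 10. Each letter becomes 2×(its alphabet position, a=1..z=26) + 10.
Reversing it on 44-52-40-50-12: 44→(44−10)÷2=17=q, 52→(52−10)÷2=21=u, 40→(40−10)÷2=15=o, 50→(50−10)÷2=20=t, 12→(12−10)÷2=1=a.

quota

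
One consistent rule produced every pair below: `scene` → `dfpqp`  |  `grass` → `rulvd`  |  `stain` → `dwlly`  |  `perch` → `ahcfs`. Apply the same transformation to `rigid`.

clrlo

Shifts by position in scene: pos 0: s→d (+11), pos 1: c→f (+3), pos 2: e→p (+11), pos 3: n→q (+3) — repeating every 2. It's a Vigenère-style cipher with numeric key [11,3]: position i shifts by key[i mod 2].
On rigid: r+11=c, i+3=l, g+11=r, i+3=l, d+11=o.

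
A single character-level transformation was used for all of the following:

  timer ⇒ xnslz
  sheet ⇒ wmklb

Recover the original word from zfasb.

In timer: t→x is +4, i→n is +5, m→s is +6, e→l is +7 — the shift increases by 1 each position. Each letter shifts forward by (position + 4), i.e. 4, 5, 6, … — the shift grows by one for each successive letter.
Reversing it on zfasb: z−4=v, f−5=a, a−6=u, s−7=l, b−8=t.

vault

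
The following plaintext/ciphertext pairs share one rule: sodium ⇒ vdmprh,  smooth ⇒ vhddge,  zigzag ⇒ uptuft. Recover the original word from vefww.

s(18)→v(21) and o(14)→d(3) fit y≡11x+5 (mod 26); the inverse of 11 mod 26 is 19. Treating letters as 0–25, the rule is x ↦ 11x + 5 (mod 26).
Undoing it on vefww: v(21)→19·(21−5)≡18=s; e(4)→19·(4−5)≡7=h; f(5)→19·(5−5)≡0=a; w(22)→19·(22−5)≡11=l; w(22)→19·(22−5)≡11=l (all mod 26).

shall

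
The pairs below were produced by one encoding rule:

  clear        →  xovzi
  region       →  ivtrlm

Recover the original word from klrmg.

Each pair mirrors across the alphabet (c↔x, l↔o, e↔v): positions sum to 25. Letters are reflected about the middle of the alphabet (position → 25−position): Atbash.
Decoding klrmg: k↔p, l↔o, r↔i, m↔n, g↔t.

point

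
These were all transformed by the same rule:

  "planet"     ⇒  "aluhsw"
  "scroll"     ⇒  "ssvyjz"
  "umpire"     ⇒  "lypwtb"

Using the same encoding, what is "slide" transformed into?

lkpsz

The output letters match the input read backwards, each shifted +7: planet reversed is tenalp. Read the word backwards and shift each letter +7.
For slide: reverse → edils; then shift: e+7=l, d+7=k, i+7=p, l+7=s, s+7=z.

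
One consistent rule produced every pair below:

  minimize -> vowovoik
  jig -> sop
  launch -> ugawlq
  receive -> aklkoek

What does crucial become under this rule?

The shift depends on letter class: consonant m→v is +9, but vowel i→o is +6. Two shifts are in play — +6 for a/e/i/o/u, +9 for every other letter.
Applying it to crucial: c(cons)+9=l, r(cons)+9=a, u(vowel)+6=a, c(cons)+9=l, i(vowel)+6=o, a(vowel)+6=g, l(cons)+9=u.

laalogu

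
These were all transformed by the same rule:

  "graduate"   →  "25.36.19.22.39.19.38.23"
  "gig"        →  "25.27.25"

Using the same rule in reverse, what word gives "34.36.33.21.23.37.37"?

g is letter #7 and maps to 25: an offset of 18. Letters become their 1-based position plus 18 (so a→19, b→20, …).
Decoding 34.36.33.21.23.37.37: 34→(34−18)÷1=16=p, 36→(36−18)÷1=18=r, 33→(33−18)÷1=15=o, 21→(21−18)÷1=3=c, 23→(23−18)÷1=5=e, 37→(37−18)÷1=19=s, 37→(37−18)÷1=19=s.

process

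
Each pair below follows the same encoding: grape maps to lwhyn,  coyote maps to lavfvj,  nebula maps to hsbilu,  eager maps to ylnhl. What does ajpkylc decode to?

The output letters match the input read backwards, each shifted +7: grape reversed is eparg. Read the word backwards and shift each letter +7.
Decoding ajpkylc: shift back: a−7=t, j−7=c, p−7=i, k−7=d, y−7=r, l−7=e, c−7=v → tcidrev; then reverse → verdict.

verdict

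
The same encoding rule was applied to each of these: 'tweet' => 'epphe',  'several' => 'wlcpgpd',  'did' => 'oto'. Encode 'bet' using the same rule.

epm

The output letters match the input read backwards, each shifted +11: tweet reversed is teewt. The word is reversed, then every letter is shifted forward by 11.
Applying it to bet: reverse → teb; then shift: t+11=e, e+11=p, b+11=m.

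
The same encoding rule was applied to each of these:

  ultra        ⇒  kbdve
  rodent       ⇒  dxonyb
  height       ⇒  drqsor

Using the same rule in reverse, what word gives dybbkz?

The word is reversed, then every letter is shifted forward by 10.
Reversing it on dybbkz: shift back: d−10=t, y−10=o, b−10=r, b−10=r, k−10=a, z−10=p → torrap; then reverse → parrot.

parrot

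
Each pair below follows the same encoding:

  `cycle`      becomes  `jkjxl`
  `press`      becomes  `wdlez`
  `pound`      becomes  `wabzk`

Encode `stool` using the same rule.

Shifts by position in cycle: pos 0: c→j (+7), pos 1: y→k (+12), pos 2: c→j (+7), pos 3: l→x (+12) — repeating every 2. A repeating key of period 2 is used — shifts +7, +12 over and over.
On stool: s+7=z, t+12=f, o+7=v, o+12=a, l+7=s.

zfvas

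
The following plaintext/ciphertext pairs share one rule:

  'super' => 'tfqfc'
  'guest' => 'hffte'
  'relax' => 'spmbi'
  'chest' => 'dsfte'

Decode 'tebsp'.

stare

Shifts by position in super: pos 0: s→t (+1), pos 1: u→f (+11), pos 2: p→q (+1), pos 3: e→f (+1), pos 4: r→c (+11) — repeating every 3. It's a Vigenère-style cipher with numeric key [1,11,1]: position i shifts by key[i mod 3].
Undoing it on tebsp: t−1=s, e−11=t, b−1=a, s−1=r, p−11=e.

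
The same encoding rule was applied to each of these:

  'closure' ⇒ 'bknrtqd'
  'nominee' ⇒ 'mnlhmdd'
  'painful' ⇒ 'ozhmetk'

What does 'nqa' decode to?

orb

It's a constant shift of +25 (ROT25).
Undoing it on nqa: n−25=o, q−25=r, a−25=b.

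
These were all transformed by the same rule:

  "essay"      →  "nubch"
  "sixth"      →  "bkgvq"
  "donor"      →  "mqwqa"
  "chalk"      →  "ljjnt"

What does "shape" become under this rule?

Shifts by position in essay: pos 0: e→n (+9), pos 1: s→u (+2), pos 2: s→b (+9), pos 3: a→c (+2) — repeating every 2. A repeating key of period 2 is used — shifts +9, +2 over and over.
On shape: s+9=b, h+2=j, a+9=j, p+2=r, e+9=n.

bjjrn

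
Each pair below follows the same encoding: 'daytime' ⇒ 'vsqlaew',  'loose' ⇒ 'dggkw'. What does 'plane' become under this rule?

hdsfw

Compare letters: d→v is +18, a→s is +18, y→q is +18 — a constant shift. Each letter is shifted forward by 18 in the alphabet (a Caesar shift of +18).
On plane: p+18=h, l+18=d, a+18=s, n+18=f, e+18=w.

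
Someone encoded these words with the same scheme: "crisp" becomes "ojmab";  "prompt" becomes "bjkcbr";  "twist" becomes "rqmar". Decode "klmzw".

olive

c(2)→o(14) and r(17)→j(9) fit y≡17x+6 (mod 26); the inverse of 17 mod 26 is 23. This is an affine cipher: with a=0,…,z=25, each position x becomes (17x+6) mod 26.
Undoing it on klmzw: k(10)→23·(10−6)≡14=o; l(11)→23·(11−6)≡11=l; m(12)→23·(12−6)≡8=i; z(25)→23·(25−6)≡21=v; w(22)→23·(22−6)≡4=e (all mod 26).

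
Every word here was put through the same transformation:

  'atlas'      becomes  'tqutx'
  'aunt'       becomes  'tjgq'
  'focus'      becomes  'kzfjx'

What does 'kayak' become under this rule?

a(0)→t(19) and t(19)→q(16) fit y≡19x+19 (mod 26); the inverse of 19 mod 26 is 11. This is an affine cipher: with a=0,…,z=25, each position x becomes (19x+19) mod 26.
On kayak: k(10)→19·10+19≡1=b; a(0)→19·0+19≡19=t; y(24)→19·24+19≡7=h; a(0)→19·0+19≡19=t; k(10)→19·10+19≡1=b (all mod 26).

bthtb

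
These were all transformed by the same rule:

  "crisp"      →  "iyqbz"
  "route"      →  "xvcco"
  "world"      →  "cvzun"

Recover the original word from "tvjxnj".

In crisp: c→i is +6, r→y is +7, i→q is +8, s→b is +9 — the shift increases by 1 each position. The shift increases by 1 at each position, starting from +6: 6, 7, 8, ….
Undoing it on tvjxnj: t−6=n, v−7=o, j−8=b, x−9=o, n−10=d, j−11=y.

nobody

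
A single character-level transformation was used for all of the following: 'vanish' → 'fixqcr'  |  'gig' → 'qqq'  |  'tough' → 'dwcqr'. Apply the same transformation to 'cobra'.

mwlbi

The shift depends on letter class: consonant v→f is +10, but vowel a→i is +8. The rule splits by letter class: vowels +8, consonants +10.
Applying it to cobra: c(cons)+10=m, o(vowel)+8=w, b(cons)+10=l, r(cons)+10=b, a(vowel)+8=i.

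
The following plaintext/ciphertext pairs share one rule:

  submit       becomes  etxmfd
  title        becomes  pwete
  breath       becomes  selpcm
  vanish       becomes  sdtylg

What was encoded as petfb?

quite

Two steps: reverse the string, then apply a Caesar shift of +11.
Undoing it on petfb: shift back: p−11=e, e−11=t, t−11=i, f−11=u, b−11=q → etiuq; then reverse → quite.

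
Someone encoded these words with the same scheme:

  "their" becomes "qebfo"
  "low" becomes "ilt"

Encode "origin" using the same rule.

lofdfk

Compare letters: t→q is +23, h→e is +23, e→b is +23 — a constant shift. Every letter moves 23 places later in the alphabet, wrapping around z→a.
On origin: o+23=l, r+23=o, i+23=f, g+23=d, i+23=f, n+23=k.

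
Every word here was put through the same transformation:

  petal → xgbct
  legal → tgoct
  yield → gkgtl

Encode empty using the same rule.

Vowels shift forward by 2 and consonants shift forward by 8.
Applying it to empty: e(vowel)+2=g, m(cons)+8=u, p(cons)+8=x, t(cons)+8=b, y(cons)+8=g.

guxbg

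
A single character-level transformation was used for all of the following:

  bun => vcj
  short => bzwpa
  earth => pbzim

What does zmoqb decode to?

tiger

The output letters match the input read backwards, each shifted +8: bun reversed is nub. The word is reversed, then every letter is shifted forward by 8.
Decoding zmoqb: shift back: z−8=r, m−8=e, o−8=g, q−8=i, b−8=t → regit; then reverse → tiger.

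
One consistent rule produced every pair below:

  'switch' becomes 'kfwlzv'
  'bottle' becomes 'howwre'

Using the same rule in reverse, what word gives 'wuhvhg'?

The output letters match the input read backwards, each shifted +3: switch reversed is hctiws. The word is reversed, then every letter is shifted forward by 3.
Undoing it on wuhvhg: shift back: w−3=t, u−3=r, h−3=e, v−3=s, h−3=e, g−3=d → tresed; then reverse → desert.

desert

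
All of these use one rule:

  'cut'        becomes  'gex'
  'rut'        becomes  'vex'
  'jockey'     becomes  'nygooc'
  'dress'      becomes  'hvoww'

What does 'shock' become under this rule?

wlygo

The shift depends on letter class: consonant c→g is +4, but vowel u→e is +10. The rule splits by letter class: vowels +10, consonants +4.
For shock: s(cons)+4=w, h(cons)+4=l, o(vowel)+10=y, c(cons)+4=g, k(cons)+4=o.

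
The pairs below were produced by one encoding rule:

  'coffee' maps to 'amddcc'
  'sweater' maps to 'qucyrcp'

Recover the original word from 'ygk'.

aim

Compare letters: c→a is +24, o→m is +24, f→d is +24 — a constant shift. It's a constant shift of +24 (ROT24).
Decoding ygk: y−24=a, g−24=i, k−24=m.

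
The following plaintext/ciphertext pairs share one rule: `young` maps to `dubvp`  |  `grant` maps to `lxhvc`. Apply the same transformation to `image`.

nshon

Letter i (0-indexed) is shifted by i+5, so successive shifts are 5, 6, 7, ….
Applying it to image: i+5=n, m+6=s, a+7=h, g+8=o, e+9=n.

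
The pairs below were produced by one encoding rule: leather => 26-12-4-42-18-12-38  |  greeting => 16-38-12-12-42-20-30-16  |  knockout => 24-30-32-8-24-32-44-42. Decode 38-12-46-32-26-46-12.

revolve

l(#12)→26 and e(#5)→12: differences scale by 2, so n = 2·pos + 2. With a=1..z=26, the number is 2·pos + 2.
Undoing it on 38-12-46-32-26-46-12: 38→(38−2)÷2=18=r, 12→(12−2)÷2=5=e, 46→(46−2)÷2=22=v, 32→(32−2)÷2=15=o, 26→(26−2)÷2=12=l, 46→(46−2)÷2=22=v, 12→(12−2)÷2=5=e.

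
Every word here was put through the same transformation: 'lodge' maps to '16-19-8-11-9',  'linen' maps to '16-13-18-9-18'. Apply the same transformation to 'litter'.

l is letter #12 and maps to 16: an offset of 4. The number is (letter's place in the alphabet, a=1) + 4.
On litter: l=12→16, i=9→13, t=20→24, t=20→24, e=5→9, r=18→22.

16-13-24-24-9-22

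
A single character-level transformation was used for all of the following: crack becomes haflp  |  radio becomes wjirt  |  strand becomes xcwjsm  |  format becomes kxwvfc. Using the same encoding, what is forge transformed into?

kxwpj

A repeating key of period 2 is used — shifts +5, +9 over and over.
Applying it to forge: f+5=k, o+9=x, r+5=w, g+9=p, e+5=j.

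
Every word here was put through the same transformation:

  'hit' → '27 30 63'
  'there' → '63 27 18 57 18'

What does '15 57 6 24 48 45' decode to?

h(#8)→27 and i(#9)→30: differences scale by 3, so n = 3·pos + 3. Each letter becomes 3×(its alphabet position, a=1..z=26) + 3.
Decoding 15 57 6 24 48 45: 15→(15−3)÷3=4=d, 57→(57−3)÷3=18=r, 6→(6−3)÷3=1=a, 24→(24−3)÷3=7=g, 48→(48−3)÷3=15=o, 45→(45−3)÷3=14=n.

dragon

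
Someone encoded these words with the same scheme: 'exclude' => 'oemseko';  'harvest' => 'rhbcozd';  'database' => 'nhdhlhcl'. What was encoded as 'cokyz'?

sharp

Shifts by position in exclude: pos 0: e→o (+10), pos 1: x→e (+7), pos 2: c→m (+10), pos 3: l→s (+7) — repeating every 2. A repeating key of period 2 is used — shifts +10, +7 over and over.
Undoing it on cokyz: c−10=s, o−7=h, k−10=a, y−7=r, z−10=p.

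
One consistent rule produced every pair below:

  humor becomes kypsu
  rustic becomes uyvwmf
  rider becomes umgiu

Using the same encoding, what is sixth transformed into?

vmawk

The shift depends on letter class: consonant h→k is +3, but vowel u→y is +4. Two shifts are in play — +4 for a/e/i/o/u, +3 for every other letter.
For sixth: s(cons)+3=v, i(vowel)+4=m, x(cons)+3=a, t(cons)+3=w, h(cons)+3=k.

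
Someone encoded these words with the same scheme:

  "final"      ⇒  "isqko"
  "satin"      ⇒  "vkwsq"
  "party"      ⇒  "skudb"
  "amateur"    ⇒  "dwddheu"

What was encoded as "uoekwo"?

It's a Vigenère-style cipher with numeric key [3,10]: position i shifts by key[i mod 2].
Decoding uoekwo: u−3=r, o−10=e, e−3=b, k−10=a, w−3=t, o−10=e.

rebate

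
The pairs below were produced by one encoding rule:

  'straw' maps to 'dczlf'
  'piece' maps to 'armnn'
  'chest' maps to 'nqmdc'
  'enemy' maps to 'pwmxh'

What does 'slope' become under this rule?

duwan

Shifts by position in straw: pos 0: s→d (+11), pos 1: t→c (+9), pos 2: r→z (+8), pos 3: a→l (+11), pos 4: w→f (+9) — repeating every 3. A repeating key of period 3 is used — shifts +11, +9, +8 over and over.
Applying it to slope: s+11=d, l+9=u, o+8=w, p+11=a, e+9=n.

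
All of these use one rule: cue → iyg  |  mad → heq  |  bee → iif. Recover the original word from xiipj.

fleet

The output letters match the input read backwards, each shifted +4: cue reversed is euc. Two steps: reverse the string, then apply a Caesar shift of +4.
Reversing it on xiipj: shift back: x−4=t, i−4=e, i−4=e, p−4=l, j−4=f → teelf; then reverse → fleet.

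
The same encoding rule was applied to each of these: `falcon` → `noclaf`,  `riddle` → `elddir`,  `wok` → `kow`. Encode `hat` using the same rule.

The output letters match the input read backwards: falcon reversed is noclaf. It's just the letters in reverse order.
Applying it to hat: reverse → tah.

tah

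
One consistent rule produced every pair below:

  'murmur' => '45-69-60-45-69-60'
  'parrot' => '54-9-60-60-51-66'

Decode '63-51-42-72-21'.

Each letter becomes 3×(its alphabet position, a=1..z=26) + 6.
Reversing it on 63-51-42-72-21: 63→(63−6)÷3=19=s, 51→(51−6)÷3=15=o, 42→(42−6)÷3=12=l, 72→(72−6)÷3=22=v, 21→(21−6)÷3=5=e.

solve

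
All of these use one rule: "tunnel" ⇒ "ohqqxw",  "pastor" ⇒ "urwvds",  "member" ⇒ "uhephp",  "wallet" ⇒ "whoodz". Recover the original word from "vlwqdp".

The output letters match the input read backwards, each shifted +3: tunnel reversed is lennut. Read the word backwards and shift each letter +3.
Decoding vlwqdp: shift back: v−3=s, l−3=i, w−3=t, q−3=n, d−3=a, p−3=m → sitnam; then reverse → mantis.

mantis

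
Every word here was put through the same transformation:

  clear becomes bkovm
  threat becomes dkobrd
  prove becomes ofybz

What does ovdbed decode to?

turtle

The output letters match the input read backwards, each shifted +10: clear reversed is raelc. Two steps: reverse the string, then apply a Caesar shift of +10.
Undoing it on ovdbed: shift back: o−10=e, v−10=l, d−10=t, b−10=r, e−10=u, d−10=t → eltrut; then reverse → turtle.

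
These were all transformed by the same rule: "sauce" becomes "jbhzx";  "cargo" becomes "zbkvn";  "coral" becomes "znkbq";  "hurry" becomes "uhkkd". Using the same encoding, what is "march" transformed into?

s(18)→j(9) and a(0)→b(1) fit y≡25x+1 (mod 26); the inverse of 25 mod 26 is 25. Each letter's alphabet position (a=0..z=25) is mapped through 25·x+1 mod 26 — an affine cipher.
On march: m(12)→25·12+1≡15=p; a(0)→25·0+1≡1=b; r(17)→25·17+1≡10=k; c(2)→25·2+1≡25=z; h(7)→25·7+1≡20=u (all mod 26).

pbkzu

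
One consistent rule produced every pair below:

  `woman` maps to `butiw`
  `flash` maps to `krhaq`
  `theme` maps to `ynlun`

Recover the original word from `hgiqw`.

The shift increases by 1 at each position, starting from +5: 5, 6, 7, ….
Decoding hgiqw: h−5=c, g−6=a, i−7=b, q−8=i, w−9=n.

cabin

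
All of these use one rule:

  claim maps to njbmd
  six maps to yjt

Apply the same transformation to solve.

fwmpt

The output letters match the input read backwards, each shifted +1: claim reversed is mialc. The word is reversed, then every letter is shifted forward by 1.
For solve: reverse → evlos; then shift: e+1=f, v+1=w, l+1=m, o+1=p, s+1=t.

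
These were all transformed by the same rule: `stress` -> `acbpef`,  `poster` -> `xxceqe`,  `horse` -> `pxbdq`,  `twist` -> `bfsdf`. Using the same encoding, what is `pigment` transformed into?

xrqxqah

In stress: s→a is +8, t→c is +9, r→b is +10, e→p is +11 — the shift increases by 1 each position. Letter i (0-indexed) is shifted by i+8, so successive shifts are 8, 9, 10, ….
For pigment: p+8=x, i+9=r, g+10=q, m+11=x, e+12=q, n+13=a, t+14=h.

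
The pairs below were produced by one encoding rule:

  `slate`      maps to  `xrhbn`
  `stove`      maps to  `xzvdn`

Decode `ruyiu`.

moral

In slate: s→x is +5, l→r is +6, a→h is +7, t→b is +8 — the shift increases by 1 each position. Each letter shifts forward by (position + 5), i.e. 5, 6, 7, … — the shift grows by one for each successive letter.
Decoding ruyiu: r−5=m, u−6=o, y−7=r, i−8=a, u−9=l.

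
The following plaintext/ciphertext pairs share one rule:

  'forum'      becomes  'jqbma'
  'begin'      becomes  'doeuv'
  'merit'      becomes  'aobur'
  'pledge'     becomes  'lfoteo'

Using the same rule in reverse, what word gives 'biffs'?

rally

f(5)→j(9) and o(14)→q(16) fit y≡21x+8 (mod 26); the inverse of 21 mod 26 is 5. This is an affine cipher: with a=0,…,z=25, each position x becomes (21x+8) mod 26.
Reversing it on biffs: b(1)→5·(1−8)≡17=r; i(8)→5·(8−8)≡0=a; f(5)→5·(5−8)≡11=l; f(5)→5·(5−8)≡11=l; s(18)→5·(18−8)≡24=y (all mod 26).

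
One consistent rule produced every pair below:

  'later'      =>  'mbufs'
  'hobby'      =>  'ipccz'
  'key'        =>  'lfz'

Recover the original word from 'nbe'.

mad

Compare letters: l→m is +1, a→b is +1, t→u is +1 — a constant shift. Every letter moves 1 place later in the alphabet, wrapping around z→a.
Decoding nbe: n−1=m, b−1=a, e−1=d.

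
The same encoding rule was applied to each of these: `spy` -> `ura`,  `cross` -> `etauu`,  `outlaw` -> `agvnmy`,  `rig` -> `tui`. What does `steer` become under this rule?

uvqqt

The shift depends on letter class: consonant s→u is +2, but vowel o→a is +12. Two shifts are in play — +12 for a/e/i/o/u, +2 for every other letter.
On steer: s(cons)+2=u, t(cons)+2=v, e(vowel)+12=q, e(vowel)+12=q, r(cons)+2=t.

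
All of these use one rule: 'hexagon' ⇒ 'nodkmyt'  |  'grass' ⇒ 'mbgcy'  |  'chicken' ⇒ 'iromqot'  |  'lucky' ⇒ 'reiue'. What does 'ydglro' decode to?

Shifts by position in hexagon: pos 0: h→n (+6), pos 1: e→o (+10), pos 2: x→d (+6), pos 3: a→k (+10) — repeating every 2. A repeating key of period 2 is used — shifts +6, +10 over and over.
Decoding ydglro: y−6=s, d−10=t, g−6=a, l−10=b, r−6=l, o−10=e.

stable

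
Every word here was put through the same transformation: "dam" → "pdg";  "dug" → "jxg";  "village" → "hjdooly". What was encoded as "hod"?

The output letters match the input read backwards, each shifted +3: dam reversed is mad. Read the word backwards and shift each letter +3.
Decoding hod: shift back: h−3=e, o−3=l, d−3=a → ela; then reverse → ale.

ale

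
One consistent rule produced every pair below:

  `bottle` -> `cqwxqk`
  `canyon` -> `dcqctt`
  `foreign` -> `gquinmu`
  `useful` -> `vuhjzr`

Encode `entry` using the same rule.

fpwvd

In bottle: b→c is +1, o→q is +2, t→w is +3, t→x is +4 — the shift increases by 1 each position. The shift increases by 1 at each position, starting from +1: 1, 2, 3, ….
On entry: e+1=f, n+2=p, t+3=w, r+4=v, y+5=d.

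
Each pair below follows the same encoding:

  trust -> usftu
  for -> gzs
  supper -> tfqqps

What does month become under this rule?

The shift depends on letter class: consonant t→u is +1, but vowel u→f is +11. Two shifts are in play — +11 for a/e/i/o/u, +1 for every other letter.
On month: m(cons)+1=n, o(vowel)+11=z, n(cons)+1=o, t(cons)+1=u, h(cons)+1=i.

nzoui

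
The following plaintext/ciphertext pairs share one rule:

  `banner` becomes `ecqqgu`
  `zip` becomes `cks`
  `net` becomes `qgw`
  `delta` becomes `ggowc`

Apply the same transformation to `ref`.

The shift depends on letter class: consonant b→e is +3, but vowel a→c is +2. Vowels shift forward by 2 and consonants shift forward by 3.
Applying it to ref: r(cons)+3=u, e(vowel)+2=g, f(cons)+3=i.

ugi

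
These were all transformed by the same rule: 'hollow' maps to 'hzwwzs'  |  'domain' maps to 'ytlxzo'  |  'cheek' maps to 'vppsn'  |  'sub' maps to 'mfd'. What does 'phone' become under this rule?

pyzsa

The output letters match the input read backwards, each shifted +11: hollow reversed is wolloh. Read the word backwards and shift each letter +11.
For phone: reverse → enohp; then shift: e+11=p, n+11=y, o+11=z, h+11=s, p+11=a.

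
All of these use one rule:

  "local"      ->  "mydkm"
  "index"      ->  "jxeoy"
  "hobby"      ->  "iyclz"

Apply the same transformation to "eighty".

fshrui

Shifts by position in local: pos 0: l→m (+1), pos 1: o→y (+10), pos 2: c→d (+1), pos 3: a→k (+10) — repeating every 2. A repeating key of period 2 is used — shifts +1, +10 over and over.
On eighty: e+1=f, i+10=s, g+1=h, h+10=r, t+1=u, y+10=i.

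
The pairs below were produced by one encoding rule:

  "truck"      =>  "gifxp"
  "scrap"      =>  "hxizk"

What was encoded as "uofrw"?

fluid

Each pair mirrors across the alphabet (t↔g, r↔i, u↔f): positions sum to 25. Letters are reflected about the middle of the alphabet (position → 25−position): Atbash.
Reversing it on uofrw: u↔f, o↔l, f↔u, r↔i, w↔d.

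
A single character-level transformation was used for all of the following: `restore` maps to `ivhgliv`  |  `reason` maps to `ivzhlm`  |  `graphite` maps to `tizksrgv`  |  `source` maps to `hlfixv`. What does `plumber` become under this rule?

r(17)→i(8) and e(4)→v(21) fit y≡25x+25 (mod 26); the inverse of 25 mod 26 is 25. Each letter's alphabet position (a=0..z=25) is mapped through 25·x+25 mod 26 — an affine cipher.
On plumber: p(15)→25·15+25≡10=k; l(11)→25·11+25≡14=o; u(20)→25·20+25≡5=f; m(12)→25·12+25≡13=n; b(1)→25·1+25≡24=y; e(4)→25·4+25≡21=v; r(17)→25·17+25≡8=i (all mod 26).

kofnyvi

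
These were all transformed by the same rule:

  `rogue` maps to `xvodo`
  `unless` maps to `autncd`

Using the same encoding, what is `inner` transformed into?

Letter i (0-indexed) is shifted by i+6, so successive shifts are 6, 7, 8, ….
On inner: i+6=o, n+7=u, n+8=v, e+9=n, r+10=b.

ouvnb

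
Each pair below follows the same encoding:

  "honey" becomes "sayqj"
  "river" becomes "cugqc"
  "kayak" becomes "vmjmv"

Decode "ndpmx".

Shifts by position in honey: pos 0: h→s (+11), pos 1: o→a (+12), pos 2: n→y (+11), pos 3: e→q (+12) — repeating every 2. It's a Vigenère-style cipher with numeric key [11,12]: position i shifts by key[i mod 2].
Undoing it on ndpmx: n−11=c, d−12=r, p−11=e, m−12=a, x−11=m.

cream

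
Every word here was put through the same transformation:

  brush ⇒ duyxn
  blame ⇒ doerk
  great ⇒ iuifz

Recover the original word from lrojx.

In brush: b→d is +2, r→u is +3, u→y is +4, s→x is +5 — the shift increases by 1 each position. Letter i (0-indexed) is shifted by i+2, so successive shifts are 2, 3, 4, ….
Decoding lrojx: l−2=j, r−3=o, o−4=k, j−5=e, x−6=r.

joker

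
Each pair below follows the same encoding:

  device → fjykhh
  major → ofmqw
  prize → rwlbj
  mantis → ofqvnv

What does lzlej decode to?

juice

Shifts by position in device: pos 0: d→f (+2), pos 1: e→j (+5), pos 2: v→y (+3), pos 3: i→k (+2), pos 4: c→h (+5), pos 5: e→h (+3) — repeating every 3. The shifts repeat in a cycle of length 3: positions 0,1,… shift by +2, +5, +3, then the pattern repeats.
Undoing it on lzlej: l−2=j, z−5=u, l−3=i, e−2=c, j−5=e.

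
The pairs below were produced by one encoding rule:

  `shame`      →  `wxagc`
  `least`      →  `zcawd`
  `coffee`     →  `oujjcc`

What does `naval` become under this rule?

naraz

s(18)→w(22) and h(7)→x(23) fit y≡7x+0 (mod 26); the inverse of 7 mod 26 is 15. Each letter's alphabet position (a=0..z=25) is mapped through 7·x+0 mod 26 — an affine cipher.
Applying it to naval: n(13)→7·13+0≡13=n; a(0)→7·0+0≡0=a; v(21)→7·21+0≡17=r; a(0)→7·0+0≡0=a; l(11)→7·11+0≡25=z (all mod 26).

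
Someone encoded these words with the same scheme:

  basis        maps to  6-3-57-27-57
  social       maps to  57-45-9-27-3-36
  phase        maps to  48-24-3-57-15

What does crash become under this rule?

b(#2)→6 and a(#1)→3: differences scale by 3, so n = 3·pos + 0. The formula is n = 3×(alphabet index, a=1).
Applying it to crash: c=3→9, r=18→54, a=1→3, s=19→57, h=8→24.

9-54-3-57-24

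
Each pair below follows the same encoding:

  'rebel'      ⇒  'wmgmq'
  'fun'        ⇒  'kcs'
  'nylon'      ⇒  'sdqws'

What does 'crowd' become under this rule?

The shift depends on letter class: consonant r→w is +5, but vowel e→m is +8. The rule splits by letter class: vowels +8, consonants +5.
On crowd: c(cons)+5=h, r(cons)+5=w, o(vowel)+8=w, w(cons)+5=b, d(cons)+5=i.

hwwbi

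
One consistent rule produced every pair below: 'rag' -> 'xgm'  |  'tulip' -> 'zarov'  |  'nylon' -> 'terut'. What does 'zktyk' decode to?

tense

It's a constant shift of +6 (ROT6).
Undoing it on zktyk: z−6=t, k−6=e, t−6=n, y−6=s, k−6=e.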